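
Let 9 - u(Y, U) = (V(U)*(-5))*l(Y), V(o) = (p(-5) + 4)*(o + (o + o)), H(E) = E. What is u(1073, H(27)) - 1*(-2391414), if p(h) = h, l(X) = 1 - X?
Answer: 2825583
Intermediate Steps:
V(o) = -3*o (V(o) = (-5 + 4)*(o + (o + o)) = -(o + 2*o) = -3*o)
u(Y, U) = 9 - 15*U*(1 - Y) (u(Y, U) = 9 - -3*U*(-5)*(1 - Y) = 9 - 15*U*(1 - Y))
u(1073, H(27)) - 1*(-2391414) = (9 + 15*27*(-1 + 1073)) - 1*(-2391414) = (9 + 15*27*1072) + 2391414 = (9 + 434160) + 2391414 = 434169 + 2391414 = 2825583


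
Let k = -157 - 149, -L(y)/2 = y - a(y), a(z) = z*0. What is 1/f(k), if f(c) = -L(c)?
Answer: -1/612 ≈ -0.0016340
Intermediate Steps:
a(z) = 0
L(y) = -2*y (L(y) = -2*(y - 1*0) = -2*(y + 0) = -2*y)
k = -306
f(c) = 2*c (f(c) = -(-2)*c = 2*c)
1/f(k) = 1/(2*(-306)) = 1/(-612) = -1/612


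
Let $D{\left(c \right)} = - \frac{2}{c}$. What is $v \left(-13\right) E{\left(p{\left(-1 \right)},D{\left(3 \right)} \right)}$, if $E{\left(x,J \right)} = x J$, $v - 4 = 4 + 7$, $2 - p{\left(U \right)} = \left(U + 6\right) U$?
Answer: $910$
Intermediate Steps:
$p{\left(U \right)} = 2 - U \left(6 + U\right)$ ($p{\left(U \right)} = 2 - \left(U + 6\right) U = 2 - \left(6 + U\right) U = 2 - U \left(6 + U\right)$)
$v = 15$ ($v = 4 + \left(4 + 7\right) = 4 + 11 = 15$)
$E{\left(x,J \right)} = J x$
$v \left(-13\right) E{\left(p{\left(-1 \right)},D{\left(3 \right)} \right)} = 15 \left(-13\right) - \frac{2}{3} \left(2 - \left(-1\right)^{2} - -6\right) = - 195 \left(-2\right) \frac{1}{3} \left(2 - 1 + 6\right) = - 195 \left(- \frac{2 \left(2 - 1 + 6\right)}{3}\right) = - 195 \left(\left(- \frac{2}{3}\right) 7\right) = \left(-195\right) \left(- \frac{14}{3}\right) = 910$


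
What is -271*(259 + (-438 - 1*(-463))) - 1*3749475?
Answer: -3826439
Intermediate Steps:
-271*(259 + (-438 - 1*(-463))) - 1*3749475 = -271*(259 + (-438 + 463)) - 3749475 = -271*(259 + 25) - 3749475 = -271*284 - 3749475 = -76964 - 3749475 = -3826439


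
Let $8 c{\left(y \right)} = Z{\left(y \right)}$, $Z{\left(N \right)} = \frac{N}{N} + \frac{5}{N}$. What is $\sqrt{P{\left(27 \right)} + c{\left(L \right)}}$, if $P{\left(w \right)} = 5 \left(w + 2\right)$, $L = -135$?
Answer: $\frac{\sqrt{47019}}{18} \approx 12.047$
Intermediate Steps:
$P{\left(w \right)} = 10 + 5 w$ ($P{\left(w \right)} = 5 \left(2 + w\right) = 10 + 5 w$)
$Z{\left(N \right)} = 1 + \frac{5}{N}$
$c{\left(y \right)} = \frac{5 + y}{8 y}$ ($c{\left(y \right)} = \frac{\frac{1}{y} \left(5 + y\right)}{8} = \frac{5 + y}{8 y}$)
$\sqrt{P{\left(27 \right)} + c{\left(L \right)}} = \sqrt{\left(10 + 5 \cdot 27\right) + \frac{5 - 135}{8 \left(-135\right)}} = \sqrt{\left(10 + 135\right) + \frac{1}{8} \left(- \frac{1}{135}\right) \left(-130\right)} = \sqrt{145 + \frac{13}{108}} = \sqrt{\frac{15673}{108}} = \frac{\sqrt{47019}}{18}$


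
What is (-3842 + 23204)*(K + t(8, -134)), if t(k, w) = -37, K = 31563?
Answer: 610406412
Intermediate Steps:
(-3842 + 23204)*(K + t(8, -134)) = (-3842 + 23204)*(31563 - 37) = 19362*31526 = 610406412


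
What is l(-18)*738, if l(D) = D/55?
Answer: -13284/55 ≈ -241.53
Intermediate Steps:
l(D) = D/55 (l(D) = D*(1/55) = D/55)
l(-18)*738 = ((1/55)*(-18))*738 = -18/55*738 = -13284/55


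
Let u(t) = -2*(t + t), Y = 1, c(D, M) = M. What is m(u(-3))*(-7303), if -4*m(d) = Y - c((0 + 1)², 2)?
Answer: -7303/4 ≈ -1825.8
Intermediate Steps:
u(t) = -4*t
m(d) = ¼ (m(d) = -(1 - 1*2)/4 = -(1 - 2)/4 = -¼*(-1) = ¼)
m(u(-3))*(-7303) = (¼)*(-7303) = -7303/4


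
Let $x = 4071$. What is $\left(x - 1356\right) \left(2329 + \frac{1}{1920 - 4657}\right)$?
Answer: $\frac{17306691480}{2737} \approx 6.3232 \cdot 10^{6}$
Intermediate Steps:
$\left(x - 1356\right) \left(2329 + \frac{1}{1920 - 4657}\right) = \left(4071 - 1356\right) \left(2329 + \frac{1}{1920 - 4657}\right) = 2715 \left(2329 + \frac{1}{-2737}\right) = 2715 \left(2329 - \frac{1}{2737}\right) = 2715 \cdot \frac{6374472}{2737} = \frac{17306691480}{2737}$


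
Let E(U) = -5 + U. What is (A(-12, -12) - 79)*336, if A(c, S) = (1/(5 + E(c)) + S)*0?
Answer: -26544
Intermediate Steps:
A(c, S) = 0 (A(c, S) = (1/(5 + (-5 + c)) + S)*0 = (1/c + S)*0 = (S + 1/c)*0 = 0)
(A(-12, -12) - 79)*336 = (0 - 79)*336 = -79*336 = -26544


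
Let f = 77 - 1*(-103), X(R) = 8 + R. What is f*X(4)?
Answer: 2160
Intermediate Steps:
f = 180 (f = 77 + 103 = 180)
f*X(4) = 180*(8 + 4) = 180*12 = 2160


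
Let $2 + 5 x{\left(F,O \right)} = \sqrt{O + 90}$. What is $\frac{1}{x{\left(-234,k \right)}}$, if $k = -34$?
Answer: $\frac{5}{26} + \frac{5 \sqrt{14}}{26} \approx 0.91186$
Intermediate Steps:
$x{\left(F,O \right)} = - \frac{2}{5} + \frac{\sqrt{90 + O}}{5}$ ($x{\left(F,O \right)} = - \frac{2}{5} + \frac{\sqrt{O + 90}}{5} = - \frac{2}{5} + \frac{\sqrt{90 + O}}{5}$)
$\frac{1}{x{\left(-234,k \right)}} = \frac{1}{- \frac{2}{5} + \frac{\sqrt{90 - 34}}{5}} = \frac{1}{- \frac{2}{5} + \frac{\sqrt{56}}{5}} = \frac{1}{- \frac{2}{5} + \frac{2 \sqrt{14}}{5}}$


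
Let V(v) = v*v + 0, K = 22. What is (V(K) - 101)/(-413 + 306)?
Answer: -383/107 ≈ -3.5794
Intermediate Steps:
V(v) = v**2 (V(v) = v**2 + 0 = v**2)
(V(K) - 101)/(-413 + 306) = (22**2 - 101)/(-413 + 306) = (484 - 101)/(-107) = 383*(-1/107) = -383/107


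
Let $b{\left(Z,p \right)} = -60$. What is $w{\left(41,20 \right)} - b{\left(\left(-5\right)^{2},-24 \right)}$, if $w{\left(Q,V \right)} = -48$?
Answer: $12$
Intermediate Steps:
$w{\left(41,20 \right)} - b{\left(\left(-5\right)^{2},-24 \right)} = -48 - -60 = -48 + 60 = 12$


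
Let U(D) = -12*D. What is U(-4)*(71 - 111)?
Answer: -1920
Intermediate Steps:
U(-4)*(71 - 111) = (-12*(-4))*(71 - 111) = 48*(-40) = -1920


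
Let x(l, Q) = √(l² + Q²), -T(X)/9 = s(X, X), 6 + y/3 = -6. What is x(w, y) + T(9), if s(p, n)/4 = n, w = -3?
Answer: -324 + 3*√145 ≈ -287.88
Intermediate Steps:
s(p, n) = 4*n
y = -36 (y = -18 + 3*(-6) = -18 - 18 = -36)
T(X) = -36*X
x(l, Q) = √(Q² + l²)
x(w, y) + T(9) = √((-36)² + (-3)²) - 36*9 = √(1296 + 9) - 324 = √1305 - 324 = 3*√145 - 324 = -324 + 3*√145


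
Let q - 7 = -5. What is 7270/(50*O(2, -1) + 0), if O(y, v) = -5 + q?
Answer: -727/15 ≈ -48.467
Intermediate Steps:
q = 2 (q = 7 - 5 = 2)
O(y, v) = -3 (O(y, v) = -5 + 2 = -3)
7270/(50*O(2, -1) + 0) = 7270/(50*(-3) + 0) = 7270/(-150 + 0) = 7270/(-150) = 7270*(-1/150) = -727/15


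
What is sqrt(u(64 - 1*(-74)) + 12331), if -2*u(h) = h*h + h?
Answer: 2*sqrt(685) ≈ 52.345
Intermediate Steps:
u(h) = -h/2 - h**2/2 (u(h) = -(h*h + h)/2 = -(h**2 + h)/2 = -(h + h**2)/2 = -h/2 - h**2/2)
sqrt(u(64 - 1*(-74)) + 12331) = sqrt(-(64 - 1*(-74))*(1 + (64 - 1*(-74)))/2 + 12331) = sqrt(-(64 + 74)*(1 + (64 + 74))/2 + 12331) = sqrt(-1/2*138*(1 + 138) + 12331) = sqrt(-1/2*138*139 + 12331) = sqrt(-9591 + 12331) = sqrt(2740) = 2*sqrt(685)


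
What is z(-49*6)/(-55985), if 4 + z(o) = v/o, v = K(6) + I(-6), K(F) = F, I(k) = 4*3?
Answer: 199/2743265 ≈ 7.2541e-5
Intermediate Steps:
I(k) = 12
v = 18 (v = 6 + 12 = 18)
z(o) = -4 + 18/o
z(-49*6)/(-55985) = (-4 + 18/((-49*6)))/(-55985) = (-4 + 18/(-294))*(-1/55985) = (-4 + 18*(-1/294))*(-1/55985) = (-4 - 3/49)*(-1/55985) = -199/49*(-1/55985) = 199/2743265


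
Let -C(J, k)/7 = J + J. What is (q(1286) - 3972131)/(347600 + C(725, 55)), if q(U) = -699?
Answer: -397283/33745 ≈ -11.773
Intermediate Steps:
C(J, k) = -14*J (C(J, k) = -7*(J + J) = -14*J)
(q(1286) - 3972131)/(347600 + C(725, 55)) = (-699 - 3972131)/(347600 - 14*725) = -3972830/(347600 - 10150) = -3972830/337450 = -3972830*1/337450 = -397283/33745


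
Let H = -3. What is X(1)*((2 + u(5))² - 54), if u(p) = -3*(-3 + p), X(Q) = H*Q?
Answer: 114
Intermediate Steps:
X(Q) = -3*Q
u(p) = 9 - 3*p
X(1)*((2 + u(5))² - 54) = (-3*1)*((2 + (9 - 3*5))² - 54) = -3*((2 + (9 - 15))² - 54) = -3*((2 - 6)² - 54) = -3*((-4)² - 54) = -3*(16 - 54) = -3*(-38) = 114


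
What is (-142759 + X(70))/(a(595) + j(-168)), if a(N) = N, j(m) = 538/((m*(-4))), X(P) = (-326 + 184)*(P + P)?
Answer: -54646704/200189 ≈ -272.98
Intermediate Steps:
X(P) = -284*P
j(m) = -269/(2*m) (j(m) = 538/((-4*m)) = 538*(-1/(4*m)) = -269/(2*m))
(-142759 + X(70))/(a(595) + j(-168)) = (-142759 - 284*70)/(595 - 269/2/(-168)) = (-142759 - 19880)/(595 - 269/2*(-1/168)) = -162639/(595 + 269/336) = -162639/200189/336 = -162639*336/200189 = -54646704/200189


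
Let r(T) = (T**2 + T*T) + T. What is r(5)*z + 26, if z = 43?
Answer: 2391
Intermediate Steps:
r(T) = T + 2*T**2 (r(T) = (T**2 + T**2) + T = 2*T**2 + T = T + 2*T**2)
r(5)*z + 26 = (5*(1 + 2*5))*43 + 26 = (5*(1 + 10))*43 + 26 = (5*11)*43 + 26 = 55*43 + 26 = 2365 + 26 = 2391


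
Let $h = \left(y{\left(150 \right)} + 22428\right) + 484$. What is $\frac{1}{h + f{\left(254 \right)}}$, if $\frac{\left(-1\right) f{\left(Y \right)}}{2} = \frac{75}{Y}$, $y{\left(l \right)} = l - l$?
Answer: $\frac{127}{2909749} \approx 4.3646 \cdot 10^{-5}$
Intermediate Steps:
$y{\left(l \right)} = 0$
$h = 22912$ ($h = \left(0 + 22428\right) + 484 = 22428 + 484 = 22912$)
$f{\left(Y \right)} = - \frac{150}{Y}$ ($f{\left(Y \right)} = - 2 \frac{75}{Y} = - \frac{150}{Y}$)
$\frac{1}{h + f{\left(254 \right)}} = \frac{1}{22912 - \frac{150}{254}} = \frac{1}{22912 - \frac{75}{127}} = \frac{1}{\frac{2909749}{127}} = \frac{127}{2909749}$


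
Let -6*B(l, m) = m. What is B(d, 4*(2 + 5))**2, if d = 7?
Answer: 196/9 ≈ 21.778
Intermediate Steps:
B(l, m) = -m/6
B(d, 4*(2 + 5))**2 = (-2*(2 + 5)/3)**2 = (-2*7/3)**2 = (-1/6*28)**2 = (-14/3)**2 = 196/9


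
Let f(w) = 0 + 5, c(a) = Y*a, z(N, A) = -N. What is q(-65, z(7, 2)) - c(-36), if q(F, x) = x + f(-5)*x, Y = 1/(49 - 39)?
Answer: -192/5 ≈ -38.400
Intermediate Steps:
Y = 1/10 ≈ 0.10000
c(a) = a/10
f(w) = 5
q(F, x) = 6*x (q(F, x) = x + 5*x = 6*x)
q(-65, z(7, 2)) - c(-36) = 6*(-1*7) - (-36)/10 = 6*(-7) - 1*(-18/5) = -42 + 18/5 = -192/5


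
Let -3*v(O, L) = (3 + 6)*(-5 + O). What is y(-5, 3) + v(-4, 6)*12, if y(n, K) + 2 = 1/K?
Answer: 967/3 ≈ 322.33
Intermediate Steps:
y(n, K) = -2 + 1/K
v(O, L) = 15 - 3*O (v(O, L) = -(3 + 6)*(-5 + O)/3 = -3*(-5 + O) = -(-45 + 9*O)/3 = 15 - 3*O)
y(-5, 3) + v(-4, 6)*12 = (-2 + 1/3) + (15 - 3*(-4))*12 = (-2 + ⅓) + (15 + 12)*12 = -5/3 + 27*12 = -5/3 + 324 = 967/3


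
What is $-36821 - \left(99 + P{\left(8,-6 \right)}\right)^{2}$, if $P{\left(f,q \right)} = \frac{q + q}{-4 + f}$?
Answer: $-46037$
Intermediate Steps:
$P{\left(f,q \right)} = \frac{2 q}{-4 + f}$
$-36821 - \left(99 + P{\left(8,-6 \right)}\right)^{2} = -36821 - \left(99 + 2 \left(-6\right) \frac{1}{-4 + 8}\right)^{2} = -36821 - \left(99 + 2 \left(-6\right) \frac{1}{4}\right)^{2} = -36821 - \left(99 - 3\right)^{2} = -36821 - 96^{2} = -36821 - 9216 = -46037$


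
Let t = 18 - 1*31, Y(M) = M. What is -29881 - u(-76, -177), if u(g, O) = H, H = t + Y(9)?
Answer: -29877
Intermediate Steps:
t = -13 (t = 18 - 31 = -13)
H = -4 (H = -13 + 9 = -4)
u(g, O) = -4
-29881 - u(-76, -177) = -29881 - 1*(-4) = -29881 + 4 = -29877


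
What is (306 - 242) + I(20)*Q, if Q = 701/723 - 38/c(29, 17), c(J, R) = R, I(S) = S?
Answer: 475484/12291 ≈ 38.686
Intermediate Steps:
Q = -15557/12291 (Q = 701/723 - 38/17 = -15557/12291 ≈ -1.2657)
(306 - 242) + I(20)*Q = (306 - 242) + 20*(-15557/12291) = 64 - 311140/12291 = 475484/12291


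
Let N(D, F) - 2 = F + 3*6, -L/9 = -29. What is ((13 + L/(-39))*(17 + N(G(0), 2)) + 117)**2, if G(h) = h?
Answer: 131769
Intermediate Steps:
L = 261 (L = -9*(-29) = 261)
N(D, F) = 20 + F (N(D, F) = 2 + (F + 3*6) = 2 + (F + 18) = 2 + (18 + F) = 20 + F)
((13 + L/(-39))*(17 + N(G(0), 2)) + 117)**2 = ((13 + 261/(-39))*(17 + (20 + 2)) + 117)**2 = ((13 + 261*(-1/39))*(17 + 22) + 117)**2 = ((13 - 87/13)*39 + 117)**2 = ((82/13)*39 + 117)**2 = (246 + 117)**2 = 363**2 = 131769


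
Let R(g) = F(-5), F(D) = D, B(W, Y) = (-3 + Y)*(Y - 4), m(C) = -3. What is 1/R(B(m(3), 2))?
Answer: -1/5 ≈ -0.20000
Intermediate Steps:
B(W, Y) = (-4 + Y)*(-3 + Y) (B(W, Y) = (-3 + Y)*(-4 + Y) = (-4 + Y)*(-3 + Y))
R(g) = -5
1/R(B(m(3), 2)) = 1/(-5) = -1/5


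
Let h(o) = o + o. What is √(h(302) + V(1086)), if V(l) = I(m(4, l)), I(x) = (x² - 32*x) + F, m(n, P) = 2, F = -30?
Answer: √514 ≈ 22.672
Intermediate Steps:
I(x) = -30 + x² - 32*x (I(x) = (x² - 32*x) - 30 = -30 + x² - 32*x)
h(o) = 2*o
V(l) = -90 (V(l) = -30 + 2² - 32*2 = -30 + 4 - 64 = -90)
√(h(302) + V(1086)) = √(2*302 - 90) = √(604 - 90) = √514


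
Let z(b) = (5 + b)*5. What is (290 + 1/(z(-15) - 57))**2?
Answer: 962798841/11449 ≈ 84095.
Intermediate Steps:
z(b) = 25 + 5*b
(290 + 1/(z(-15) - 57))**2 = (290 + 1/((25 + 5*(-15)) - 57))**2 = (290 + 1/((25 - 75) - 57))**2 = (290 + 1/(-50 - 57))**2 = (290 + 1/(-107))**2 = (290 - 1/107)**2 = (31029/107)**2 = 962798841/11449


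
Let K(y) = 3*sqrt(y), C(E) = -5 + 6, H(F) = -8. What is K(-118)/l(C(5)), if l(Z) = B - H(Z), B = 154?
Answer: I*sqrt(118)/54 ≈ 0.20116*I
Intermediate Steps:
C(E) = 1
l(Z) = 162 (l(Z) = 154 - 1*(-8) = 154 + 8 = 162)
K(-118)/l(C(5)) = (3*sqrt(-118))/162 = (3*(I*sqrt(118)))*(1/162) = (3*I*sqrt(118))*(1/162) = I*sqrt(118)/54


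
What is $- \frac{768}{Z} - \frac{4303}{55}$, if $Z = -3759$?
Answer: $- \frac{5377579}{68915} \approx -78.032$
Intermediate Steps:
$- \frac{768}{Z} - \frac{4303}{55} = - \frac{768}{-3759} - \frac{4303}{55} = \left(-768\right) \left(- \frac{1}{3759}\right) - \frac{4303}{55} = \frac{256}{1253} - \frac{4303}{55} = - \frac{5377579}{68915}$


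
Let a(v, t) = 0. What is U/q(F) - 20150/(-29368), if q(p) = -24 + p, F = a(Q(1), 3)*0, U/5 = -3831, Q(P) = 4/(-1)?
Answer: 23459485/29368 ≈ 798.81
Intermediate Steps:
Q(P) = -4 (Q(P) = 4*(-1) = -4)
U = -19155 (U = 5*(-3831) = -19155)
F = 0 (F = 0*0 = 0)
U/q(F) - 20150/(-29368) = -19155/(-24 + 0) - 20150/(-29368) = -19155/(-24) - 20150*(-1/29368) = -19155*(-1/24) + 10075/14684 = 6385/8 + 10075/14684 = 23459485/29368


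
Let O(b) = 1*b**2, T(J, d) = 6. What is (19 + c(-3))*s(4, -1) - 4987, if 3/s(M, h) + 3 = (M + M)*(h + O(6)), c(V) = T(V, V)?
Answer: -1381324/277 ≈ -4986.7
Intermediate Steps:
c(V) = 6
O(b) = b**2
s(M, h) = 3/(-3 + 2*M*(36 + h)) (s(M, h) = 3/(-3 + (M + M)*(h + 6**2)) = 3/(-3 + (2*M)*(h + 36)) = 3/(-3 + (2*M)*(36 + h)) = 3/(-3 + 2*M*(36 + h)))
(19 + c(-3))*s(4, -1) - 4987 = (19 + 6)*(3/(-3 + 72*4 + 2*4*(-1))) - 4987 = 25*(3/(-3 + 288 - 8)) - 4987 = 25*(3/277) - 4987 = 75/277 - 4987 = -1381324/277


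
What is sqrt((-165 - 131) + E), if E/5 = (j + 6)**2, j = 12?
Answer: 2*sqrt(331) ≈ 36.387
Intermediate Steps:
E = 1620 (E = 5*(12 + 6)**2 = 5*18**2 = 5*324 = 1620)
sqrt((-165 - 131) + E) = sqrt((-165 - 131) + 1620) = sqrt(-296 + 1620) = sqrt(1324) = 2*sqrt(331)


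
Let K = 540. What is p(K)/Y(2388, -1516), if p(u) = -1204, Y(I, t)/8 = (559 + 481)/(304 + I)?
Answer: -202573/520 ≈ -389.56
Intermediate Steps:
Y(I, t) = 8320/(304 + I) (Y(I, t) = 8*((559 + 481)/(304 + I)) = 8*(1040/(304 + I)) = 8320/(304 + I))
p(K)/Y(2388, -1516) = -1204/(8320/(304 + 2388)) = -1204/(8320/2692) = -1204/(8320*(1/2692)) = -1204/2080/673 = -1204*673/2080 = -202573/520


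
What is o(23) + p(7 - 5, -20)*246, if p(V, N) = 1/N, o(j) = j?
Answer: 107/10 ≈ 10.700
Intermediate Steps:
o(23) + p(7 - 5, -20)*246 = 23 + 246/(-20) = 23 - 1/20*246 = 23 - 123/10 = 107/10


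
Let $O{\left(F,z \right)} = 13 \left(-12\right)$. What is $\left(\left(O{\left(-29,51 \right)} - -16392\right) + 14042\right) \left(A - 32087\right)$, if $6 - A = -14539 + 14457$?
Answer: $-968865722$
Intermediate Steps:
$O{\left(F,z \right)} = -156$
$A = 88$ ($A = 6 - \left(-14539 + 14457\right) = 6 - -82 = 6 + 82 = 88$)
$\left(\left(O{\left(-29,51 \right)} - -16392\right) + 14042\right) \left(A - 32087\right) = \left(\left(-156 - -16392\right) + 14042\right) \left(88 - 32087\right) = \left(\left(-156 + 16392\right) + 14042\right) \left(-31999\right) = \left(16236 + 14042\right) \left(-31999\right) = 30278 \left(-31999\right) = -968865722$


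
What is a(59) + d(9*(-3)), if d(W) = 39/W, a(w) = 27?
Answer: 230/9 ≈ 25.556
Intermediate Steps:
a(59) + d(9*(-3)) = 27 + 39/((9*(-3))) = 27 + 39/(-27) = 27 + 39*(-1/27) = 27 - 13/9 = 230/9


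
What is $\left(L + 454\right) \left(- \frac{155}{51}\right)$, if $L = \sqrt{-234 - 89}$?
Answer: $- \frac{70370}{51} - \frac{155 i \sqrt{323}}{51} \approx -1379.8 - 54.621 i$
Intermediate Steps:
$L = i \sqrt{323}$ ($L = \sqrt{-323} = i \sqrt{323} \approx 17.972 i$)
$\left(L + 454\right) \left(- \frac{155}{51}\right) = \left(i \sqrt{323} + 454\right) \left(- \frac{155}{51}\right) = \left(454 + i \sqrt{323}\right) \left(\left(-155\right) \frac{1}{51}\right) = \left(454 + i \sqrt{323}\right) \left(- \frac{155}{51}\right) = - \frac{70370}{51} - \frac{155 i \sqrt{323}}{51}$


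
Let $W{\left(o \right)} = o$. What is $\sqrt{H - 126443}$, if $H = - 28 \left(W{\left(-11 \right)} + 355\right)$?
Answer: $5 i \sqrt{5443} \approx 368.88 i$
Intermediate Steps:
$H = -9632$ ($H = - 28 \left(-11 + 355\right) = \left(-28\right) 344 = -9632$)
$\sqrt{H - 126443} = \sqrt{-9632 - 126443} = \sqrt{-136075} = 5 i \sqrt{5443}$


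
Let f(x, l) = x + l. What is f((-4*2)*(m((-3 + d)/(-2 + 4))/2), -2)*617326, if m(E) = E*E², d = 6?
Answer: -9568553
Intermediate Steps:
m(E) = E³
f(x, l) = l + x
f((-4*2)*(m((-3 + d)/(-2 + 4))/2), -2)*617326 = (-2 + (-4*2)*(((-3 + 6)/(-2 + 4))³/2))*617326 = (-2 - 8*(3/2)³/2)*617326 = (-2 - 27/2)*617326 = -31/2*617326 = -9568553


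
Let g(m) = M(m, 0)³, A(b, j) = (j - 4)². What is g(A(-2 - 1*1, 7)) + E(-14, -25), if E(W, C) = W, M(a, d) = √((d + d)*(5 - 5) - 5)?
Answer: -14 - 5*I*√5 ≈ -14.0 - 11.18*I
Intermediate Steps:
M(a, d) = I*√5 (M(a, d) = √((2*d)*0 - 5) = √(0 - 5) = √(-5) = I*√5)
A(b, j) = (-4 + j)²
g(m) = -5*I*√5 (g(m) = (I*√5)³ = -5*I*√5)
g(A(-2 - 1*1, 7)) + E(-14, -25) = -5*I*√5 - 14 = -14 - 5*I*√5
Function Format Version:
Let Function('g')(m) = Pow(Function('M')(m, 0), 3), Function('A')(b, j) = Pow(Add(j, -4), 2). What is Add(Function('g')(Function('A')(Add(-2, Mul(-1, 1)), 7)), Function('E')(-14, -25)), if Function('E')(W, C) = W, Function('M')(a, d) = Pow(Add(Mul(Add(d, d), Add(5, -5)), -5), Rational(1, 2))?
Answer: Add(-14, Mul(-5, I, Pow(5, Rational(1, 2)))) ≈ Add(-14.000, Mul(-11.180, I))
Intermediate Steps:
Function('M')(a, d) = Mul(I, Pow(5, Rational(1, 2))) (Function('M')(a, d) = Pow(Add(Mul(Mul(2, d), 0), -5), Rational(1, 2)) = Pow(Add(0, -5), Rational(1, 2)) = Pow(-5, Rational(1, 2)) = Mul(I, Pow(5, Rational(1, 2))))
Function('A')(b, j) = Pow(Add(-4, j), 2)
Function('g')(m) = Mul(-5, I, Pow(5, Rational(1, 2))) (Function('g')(m) = Pow(Mul(I, Pow(5, Rational(1, 2))), 3) = Mul(-5, I, Pow(5, Rational(1, 2))))
Add(Function('g')(Function('A')(Add(-2, Mul(-1, 1)), 7)), Function('E')(-14, -25)) = Add(Mul(-5, I, Pow(5, Rational(1, 2))), -14) = Add(-14, Mul(-5, I, Pow(5, Rational(1, 2))))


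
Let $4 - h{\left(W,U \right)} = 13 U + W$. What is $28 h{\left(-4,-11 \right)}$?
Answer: $4228$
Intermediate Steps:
$h{\left(W,U \right)} = 4 - W - 13 U$ ($h{\left(W,U \right)} = 4 - \left(13 U + W\right) = 4 - \left(W + 13 U\right) = 4 - W - 13 U$)
$28 h{\left(-4,-11 \right)} = 28 \left(4 - -4 - -143\right) = 28 \left(4 + 4 + 143\right) = 28 \cdot 151 = 4228$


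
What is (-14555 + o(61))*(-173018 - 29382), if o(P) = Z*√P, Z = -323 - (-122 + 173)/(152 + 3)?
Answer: 2945932000 + 2028695680*√61/31 ≈ 3.4570e+9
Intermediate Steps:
Z = -50116/155 (Z = -323 - 51/155 = -50116/155 ≈ -323.33)
o(P) = -50116*√P/155
(-14555 + o(61))*(-173018 - 29382) = (-14555 - 50116*√61/155)*(-173018 - 29382) = (-14555 - 50116*√61/155)*(-202400) = 2945932000 + 2028695680*√61/31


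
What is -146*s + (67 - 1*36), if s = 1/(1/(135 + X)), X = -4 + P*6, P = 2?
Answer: -20847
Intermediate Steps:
X = 8 (X = -4 + 2*6 = -4 + 12 = 8)
s = 143 (s = 1/(1/(135 + 8)) = 1/(1/143) = 143)
-146*s + (67 - 1*36) = -146*143 + (67 - 1*36) = -20878 + (67 - 36) = -20878 + 31 = -20847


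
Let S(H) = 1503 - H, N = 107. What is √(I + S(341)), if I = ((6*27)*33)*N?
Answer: 16*√2239 ≈ 757.09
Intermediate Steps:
I = 572022 (I = ((6*27)*33)*107 = (162*33)*107 = 5346*107 = 572022)
√(I + S(341)) = √(572022 + (1503 - 1*341)) = √(572022 + (1503 - 341)) = √(572022 + 1162) = √573184 = 16*√2239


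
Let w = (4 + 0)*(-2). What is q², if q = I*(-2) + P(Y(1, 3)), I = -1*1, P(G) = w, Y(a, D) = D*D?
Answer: 36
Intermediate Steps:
Y(a, D) = D²
w = -8 (w = 4*(-2) = -8)
P(G) = -8
I = -1
q = -6 (q = -1*(-2) - 8 = 2 - 8 = -6)
q² = (-6)² = 36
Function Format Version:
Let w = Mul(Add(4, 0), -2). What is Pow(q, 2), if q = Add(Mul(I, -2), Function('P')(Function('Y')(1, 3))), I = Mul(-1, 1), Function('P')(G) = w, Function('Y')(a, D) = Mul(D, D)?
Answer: 36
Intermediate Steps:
Function('Y')(a, D) = Pow(D, 2)
w = -8 (w = Mul(4, -2) = -8)
Function('P')(G) = -8
I = -1
q = -6 (q = Add(Mul(-1, -2), -8) = Add(2, -8) = -6)
Pow(q, 2) = Pow(-6, 2) = 36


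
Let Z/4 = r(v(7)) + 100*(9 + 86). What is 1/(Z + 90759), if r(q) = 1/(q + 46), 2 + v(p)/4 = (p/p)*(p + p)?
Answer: 47/6051675 ≈ 7.7664e-6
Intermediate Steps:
v(p) = -8 + 8*p (v(p) = -8 + 4*((p/p)*(p + p)) = -8 + 4*(1*(2*p)) = -8 + 4*(2*p) = -8 + 8*p)
r(q) = 1/(46 + q)
Z = 1786002/47 (Z = 4*(1/(46 + (-8 + 8*7)) + 100*(9 + 86)) = 4*(1/(46 + (-8 + 56)) + 100*95) = 4*(1/(46 + 48) + 9500) = 4*(1/94 + 9500) = 4*(893001/94) = 1786002/47 ≈ 38000.)
1/(Z + 90759) = 1/(1786002/47 + 90759) = 1/(6051675/47) = 47/6051675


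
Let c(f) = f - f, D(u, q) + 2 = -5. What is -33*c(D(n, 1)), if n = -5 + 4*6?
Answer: 0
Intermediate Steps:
n = 19 (n = -5 + 24 = 19)
D(u, q) = -7 (D(u, q) = -2 - 5 = -7)
c(f) = 0
-33*c(D(n, 1)) = -33*0 = 0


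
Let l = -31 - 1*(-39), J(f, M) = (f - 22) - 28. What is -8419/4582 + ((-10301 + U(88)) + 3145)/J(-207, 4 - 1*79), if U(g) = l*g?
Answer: 27399381/1177574 ≈ 23.268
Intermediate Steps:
J(f, M) = -50 + f (J(f, M) = (-22 + f) - 28 = -50 + f)
l = 8 (l = -31 + 39 = 8)
U(g) = 8*g
-8419/4582 + ((-10301 + U(88)) + 3145)/J(-207, 4 - 1*79) = -8419/4582 + ((-10301 + 8*88) + 3145)/(-50 - 207) = -8419*1/4582 + ((-10301 + 704) + 3145)/(-257) = -8419/4582 + (-9597 + 3145)*(-1/257) = -8419/4582 - 6452*(-1/257) = -8419/4582 + 6452/257 = 27399381/1177574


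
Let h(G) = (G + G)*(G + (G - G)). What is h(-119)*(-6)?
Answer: -169932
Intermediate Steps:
h(G) = 2*G² (h(G) = (2*G)*(G + 0) = (2*G)*G = 2*G²)
h(-119)*(-6) = (2*(-119)²)*(-6) = (2*14161)*(-6) = 28322*(-6) = -169932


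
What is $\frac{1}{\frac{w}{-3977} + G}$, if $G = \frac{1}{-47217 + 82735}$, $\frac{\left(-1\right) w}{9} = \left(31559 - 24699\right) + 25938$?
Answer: $\frac{141255086}{10484278253} \approx 0.013473$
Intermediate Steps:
$w = -295182$ ($w = - 9 \left(\left(31559 - 24699\right) + 25938\right) = - 9 \left(6860 + 25938\right) = \left(-9\right) 32798 = -295182$)
$G = \frac{1}{35518} \approx 2.8155 \cdot 10^{-5}$
$\frac{1}{\frac{w}{-3977} + G} = \frac{1}{- \frac{295182}{-3977} + \frac{1}{35518}} = \frac{1}{\left(-295182\right) \left(- \frac{1}{3977}\right) + \frac{1}{35518}} = \frac{1}{\frac{295182}{3977} + \frac{1}{35518}} = \frac{1}{\frac{10484278253}{141255086}} = \frac{141255086}{10484278253}$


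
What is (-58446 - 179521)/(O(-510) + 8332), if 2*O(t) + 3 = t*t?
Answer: -475934/276761 ≈ -1.7197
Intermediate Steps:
O(t) = -3/2 + t**2/2 (O(t) = -3/2 + (t*t)/2 = -3/2 + t**2/2)
(-58446 - 179521)/(O(-510) + 8332) = (-58446 - 179521)/((-3/2 + (1/2)*(-510)**2) + 8332) = -237967/((-3/2 + (1/2)*260100) + 8332) = -237967/((-3/2 + 130050) + 8332) = -237967/(260097/2 + 8332) = -237967/276761/2 = -237967*2/276761 = -475934/276761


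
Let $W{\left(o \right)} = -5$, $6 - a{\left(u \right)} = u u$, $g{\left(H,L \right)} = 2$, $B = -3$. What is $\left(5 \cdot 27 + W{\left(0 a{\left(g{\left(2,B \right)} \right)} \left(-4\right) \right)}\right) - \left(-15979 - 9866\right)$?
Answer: $25975$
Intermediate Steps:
$a{\left(u \right)} = 6 - u^{2}$ ($a{\left(u \right)} = 6 - u u = 6 - u^{2}$)
$\left(5 \cdot 27 + W{\left(0 a{\left(g{\left(2,B \right)} \right)} \left(-4\right) \right)}\right) - \left(-15979 - 9866\right) = \left(5 \cdot 27 - 5\right) - \left(-15979 - 9866\right) = \left(135 - 5\right) - -25845 = 130 + 25845 = 25975$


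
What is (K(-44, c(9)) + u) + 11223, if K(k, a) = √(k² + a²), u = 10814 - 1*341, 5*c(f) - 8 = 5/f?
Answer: 21696 + 11*√32449/45 ≈ 21740.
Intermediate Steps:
c(f) = 8/5 + 1/f (c(f) = 8/5 + (5/f)/5 = 8/5 + 1/f)
u = 10473 (u = 10814 - 341 = 10473)
K(k, a) = √(a² + k²)
(K(-44, c(9)) + u) + 11223 = (√((8/5 + 1/9)² + (-44)²) + 10473) + 11223 = (√((8/5 + ⅑)² + 1936) + 10473) + 11223 = (√((77/45)² + 1936) + 10473) + 11223 = (√(5929/2025 + 1936) + 10473) + 11223 = (√(3926329/2025) + 10473) + 11223 = (11*√32449/45 + 10473) + 11223 = (10473 + 11*√32449/45) + 11223 = 21696 + 11*√32449/45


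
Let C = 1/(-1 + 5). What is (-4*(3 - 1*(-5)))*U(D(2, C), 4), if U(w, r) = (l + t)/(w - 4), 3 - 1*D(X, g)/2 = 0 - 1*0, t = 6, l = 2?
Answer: -128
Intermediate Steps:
C = ¼ (C = 1/4 = ¼ ≈ 0.25000)
D(X, g) = 6 (D(X, g) = 6 - 2*(0 - 1*0) = 6 - 2*(0 + 0) = 6 - 2*0 = 6 + 0 = 6)
U(w, r) = 8/(-4 + w) (U(w, r) = (2 + 6)/(w - 4) = 8/(-4 + w))
(-4*(3 - 1*(-5)))*U(D(2, C), 4) = (-4*(3 - 1*(-5)))*(8/(-4 + 6)) = (-4*(3 + 5))*(8/2) = (-4*8)*(8*(½)) = -32*4 = -128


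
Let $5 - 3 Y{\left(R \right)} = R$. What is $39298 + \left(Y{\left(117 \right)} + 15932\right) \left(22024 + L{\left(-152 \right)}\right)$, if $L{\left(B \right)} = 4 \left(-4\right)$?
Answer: $349849122$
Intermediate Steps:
$Y{\left(R \right)} = \frac{5}{3} - \frac{R}{3}$
$L{\left(B \right)} = -16$
$39298 + \left(Y{\left(117 \right)} + 15932\right) \left(22024 + L{\left(-152 \right)}\right) = 39298 + \left(\left(\frac{5}{3} - 39\right) + 15932\right) \left(22024 - 16\right) = 39298 + \left(\left(\frac{5}{3} - 39\right) + 15932\right) 22008 = 39298 + \left(- \frac{112}{3} + 15932\right) 22008 = 39298 + \frac{47684}{3} \cdot 22008 = 39298 + 349809824 = 349849122$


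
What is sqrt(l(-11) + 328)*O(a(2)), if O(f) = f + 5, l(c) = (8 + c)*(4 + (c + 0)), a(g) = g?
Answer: 7*sqrt(349) ≈ 130.77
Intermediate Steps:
l(c) = (4 + c)*(8 + c) (l(c) = (8 + c)*(4 + c) = (4 + c)*(8 + c))
O(f) = 5 + f
sqrt(l(-11) + 328)*O(a(2)) = sqrt((32 + (-11)**2 + 12*(-11)) + 328)*(5 + 2) = sqrt((32 + 121 - 132) + 328)*7 = sqrt(21 + 328)*7 = sqrt(349)*7 = 7*sqrt(349)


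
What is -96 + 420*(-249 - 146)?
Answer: -165996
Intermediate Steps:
-96 + 420*(-249 - 146) = -96 + 420*(-395) = -96 - 165900 = -165996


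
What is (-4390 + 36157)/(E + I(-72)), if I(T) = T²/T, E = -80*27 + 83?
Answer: -31767/2149 ≈ -14.782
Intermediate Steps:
E = -2077 (E = -2160 + 83 = -2077)
I(T) = T
(-4390 + 36157)/(E + I(-72)) = (-4390 + 36157)/(-2077 - 72) = 31767/(-2149) = 31767*(-1/2149) = -31767/2149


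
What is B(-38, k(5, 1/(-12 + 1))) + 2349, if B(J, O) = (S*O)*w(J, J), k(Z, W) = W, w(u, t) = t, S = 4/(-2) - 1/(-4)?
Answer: 51545/22 ≈ 2343.0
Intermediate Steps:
S = -7/4 (S = 4*(-½) - 1*(-¼) = -2 + ¼ = -7/4 ≈ -1.7500)
B(J, O) = -7*J*O/4 (B(J, O) = (-7*O/4)*J = -7*J*O/4)
B(-38, k(5, 1/(-12 + 1))) + 2349 = -7/4*(-38)/(-12 + 1) + 2349 = -7/4*(-38)/(-11) + 2349 = -7/4*(-38)*(-1/11) + 2349 = -133/22 + 2349 = 51545/22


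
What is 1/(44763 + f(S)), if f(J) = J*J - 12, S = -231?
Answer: 1/98112 ≈ 1.0192e-5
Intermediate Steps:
f(J) = -12 + J² (f(J) = J² - 12 = -12 + J²)
1/(44763 + f(S)) = 1/(44763 + (-12 + (-231)²)) = 1/(44763 + (-12 + 53361)) = 1/(44763 + 53349) = 1/98112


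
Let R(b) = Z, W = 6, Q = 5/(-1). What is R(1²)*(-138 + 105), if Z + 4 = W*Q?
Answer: 1122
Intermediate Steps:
Q = -5 (Q = 5*(-1) = -5)
Z = -34 (Z = -4 + 6*(-5) = -4 - 30 = -34)
R(b) = -34
R(1²)*(-138 + 105) = -34*(-138 + 105) = -34*(-33) = 1122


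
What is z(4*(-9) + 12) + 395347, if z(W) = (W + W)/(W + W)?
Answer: 395348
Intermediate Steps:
z(W) = 1 (z(W) = (2*W)/((2*W)) = (2*W)*(1/(2*W)) = 1)
z(4*(-9) + 12) + 395347 = 1 + 395347 = 395348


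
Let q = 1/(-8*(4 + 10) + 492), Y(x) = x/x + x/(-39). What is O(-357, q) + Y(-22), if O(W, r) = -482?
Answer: -18737/39 ≈ -480.44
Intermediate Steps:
Y(x) = 1 - x/39 (Y(x) = 1 + x*(-1/39) = 1 - x/39)
q = 1/380 (q = 1/(-8*14 + 492) = 1/(-112 + 492) = 1/380 ≈ 0.0026316)
O(-357, q) + Y(-22) = -482 + (1 - 1/39*(-22)) = -482 + (1 + 22/39) = -482 + 61/39 = -18737/39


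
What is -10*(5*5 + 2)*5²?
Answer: -6750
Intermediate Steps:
-10*(5*5 + 2)*5² = -10*(25 + 2)*25 = -10*27*25 = -270*25 = -6750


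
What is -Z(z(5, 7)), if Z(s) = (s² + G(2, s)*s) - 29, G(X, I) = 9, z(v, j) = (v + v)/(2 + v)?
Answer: 691/49 ≈ 14.102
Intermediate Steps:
z(v, j) = 2*v/(2 + v) (z(v, j) = (2*v)/(2 + v) = 2*v/(2 + v))
Z(s) = -29 + s² + 9*s (Z(s) = (s² + 9*s) - 29 = -29 + s² + 9*s)
-Z(z(5, 7)) = -(-29 + (2*5/(2 + 5))² + 9*(2*5/(2 + 5))) = -(-29 + (2*5/7)² + 9*(2*5/7)) = -(-29 + (2*5*(⅐))² + 9*(2*5*(⅐))) = -(-29 + (10/7)² + 9*(10/7)) = -(-29 + 100/49 + 90/7) = -1*(-691/49) = 691/49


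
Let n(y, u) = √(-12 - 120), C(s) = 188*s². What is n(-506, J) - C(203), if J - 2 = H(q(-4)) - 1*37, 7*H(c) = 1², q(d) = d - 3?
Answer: -7747292 + 2*I*√33 ≈ -7.7473e+6 + 11.489*I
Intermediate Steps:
q(d) = -3 + d
H(c) = ⅐ (H(c) = (⅐)*1² = (⅐)*1 = ⅐)
J = -244/7 (J = 2 + (⅐ - 1*37) = 2 + (⅐ - 37) = 2 - 258/7 = -244/7 ≈ -34.857)
n(y, u) = 2*I*√33 (n(y, u) = √(-132) = 2*I*√33)
n(-506, J) - C(203) = 2*I*√33 - 188*203² = 2*I*√33 - 188*41209 = 2*I*√33 - 1*7747292 = 2*I*√33 - 7747292 = -7747292 + 2*I*√33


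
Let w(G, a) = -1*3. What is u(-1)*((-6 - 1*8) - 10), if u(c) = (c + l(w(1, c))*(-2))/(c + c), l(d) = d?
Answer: 60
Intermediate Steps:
w(G, a) = -3
u(c) = (6 + c)/(2*c) (u(c) = (c - 3*(-2))/(c + c) = (c + 6)/((2*c)) = (6 + c)*(1/(2*c)) = (6 + c)/(2*c))
u(-1)*((-6 - 1*8) - 10) = ((1/2)*(6 - 1)/(-1))*((-6 - 1*8) - 10) = ((1/2)*(-1)*5)*((-6 - 8) - 10) = -5*(-14 - 10)/2 = -5/2*(-24) = 60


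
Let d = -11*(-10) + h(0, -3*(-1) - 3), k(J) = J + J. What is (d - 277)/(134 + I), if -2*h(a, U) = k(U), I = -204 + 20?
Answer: 167/50 ≈ 3.3400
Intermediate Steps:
k(J) = 2*J
I = -184
h(a, U) = -U
d = 110 (d = -11*(-10) - (-3*(-1) - 3) = 110 - (3 - 3) = 110 - 1*0 = 110 + 0 = 110)
(d - 277)/(134 + I) = (110 - 277)/(134 - 184) = -167/(-50) = -167*(-1/50) = 167/50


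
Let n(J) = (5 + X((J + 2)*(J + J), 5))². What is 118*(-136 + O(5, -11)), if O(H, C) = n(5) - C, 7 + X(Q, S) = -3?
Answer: -11800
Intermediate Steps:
X(Q, S) = -10 (X(Q, S) = -7 - 3 = -10)
n(J) = 25 (n(J) = (5 - 10)² = (-5)² = 25)
O(H, C) = 25 - C
118*(-136 + O(5, -11)) = 118*(-136 + (25 - 1*(-11))) = 118*(-136 + (25 + 11)) = 118*(-136 + 36) = 118*(-100) = -11800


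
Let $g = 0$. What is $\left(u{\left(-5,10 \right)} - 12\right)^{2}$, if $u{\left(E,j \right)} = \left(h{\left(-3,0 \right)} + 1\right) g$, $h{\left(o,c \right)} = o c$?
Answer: $144$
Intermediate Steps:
$h{\left(o,c \right)} = c o$
$u{\left(E,j \right)} = 0$ ($u{\left(E,j \right)} = \left(0 \left(-3\right) + 1\right) 0 = \left(0 + 1\right) 0 = 1 \cdot 0 = 0$)
$\left(u{\left(-5,10 \right)} - 12\right)^{2} = \left(0 - 12\right)^{2} = \left(-12\right)^{2} = 144$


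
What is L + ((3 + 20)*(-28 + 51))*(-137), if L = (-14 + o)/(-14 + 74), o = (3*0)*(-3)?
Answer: -2174197/30 ≈ -72473.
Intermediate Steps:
o = 0 (o = 0*(-3) = 0)
L = -7/30 (L = (-14 + 0)/(-14 + 74) = -14/60 = -14*1/60 = -7/30 ≈ -0.23333)
L + ((3 + 20)*(-28 + 51))*(-137) = -7/30 + ((3 + 20)*(-28 + 51))*(-137) = -7/30 + (23*23)*(-137) = -7/30 + 529*(-137) = -7/30 - 72473 = -2174197/30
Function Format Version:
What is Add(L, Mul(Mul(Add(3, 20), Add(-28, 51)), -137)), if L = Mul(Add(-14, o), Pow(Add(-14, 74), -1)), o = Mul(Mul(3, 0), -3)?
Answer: Rational(-2174197, 30) ≈ -72473.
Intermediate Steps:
o = 0 (o = Mul(0, -3) = 0)
L = Rational(-7, 30) (L = Mul(Add(-14, 0), Pow(Add(-14, 74), -1)) = Mul(-14, Pow(60, -1)) = Mul(-14, Rational(1, 60)) = Rational(-7, 30) ≈ -0.23333)
Add(L, Mul(Mul(Add(3, 20), Add(-28, 51)), -137)) = Add(Rational(-7, 30), Mul(Mul(Add(3, 20), Add(-28, 51)), -137)) = Add(Rational(-7, 30), Mul(Mul(23, 23), -137)) = Add(Rational(-7, 30), Mul(529, -137)) = Add(Rational(-7, 30), -72473) = Rational(-2174197, 30)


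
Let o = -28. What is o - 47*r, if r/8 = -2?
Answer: 724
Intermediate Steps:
r = -16 (r = 8*(-2) = -16)
o - 47*r = -28 - 47*(-16) = -28 + 752 = 724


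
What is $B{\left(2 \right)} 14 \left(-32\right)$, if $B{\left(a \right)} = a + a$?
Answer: $-1792$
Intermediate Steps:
$B{\left(a \right)} = 2 a$
$B{\left(2 \right)} 14 \left(-32\right) = 2 \cdot 2 \cdot 14 \left(-32\right) = 4 \cdot 14 \left(-32\right) = 56 \left(-32\right) = -1792$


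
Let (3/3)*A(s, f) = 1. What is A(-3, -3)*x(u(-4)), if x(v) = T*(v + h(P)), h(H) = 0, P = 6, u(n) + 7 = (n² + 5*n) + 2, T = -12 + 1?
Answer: 99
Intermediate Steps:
A(s, f) = 1
T = -11
u(n) = -5 + n² + 5*n (u(n) = -7 + ((n² + 5*n) + 2) = -7 + (2 + n² + 5*n) = -5 + n² + 5*n)
x(v) = -11*v (x(v) = -11*(v + 0) = -11*v)
A(-3, -3)*x(u(-4)) = 1*(-11*(-5 + (-4)² + 5*(-4))) = 1*(-11*(-5 + 16 - 20)) = 1*(-11*(-9)) = 1*99 = 99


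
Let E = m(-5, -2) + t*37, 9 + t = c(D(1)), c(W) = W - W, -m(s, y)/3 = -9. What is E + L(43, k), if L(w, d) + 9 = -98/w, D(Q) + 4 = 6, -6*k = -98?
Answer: -13643/43 ≈ -317.28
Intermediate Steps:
k = 49/3 (k = -⅙*(-98) = 49/3 ≈ 16.333)
D(Q) = 2 (D(Q) = -4 + 6 = 2)
m(s, y) = 27 (m(s, y) = -3*(-9) = 27)
c(W) = 0
t = -9 (t = -9 + 0 = -9)
L(w, d) = -9 - 98/w
E = -306 (E = 27 - 9*37 = 27 - 333 = -306)
E + L(43, k) = -306 + (-9 - 98/43) = -306 - 485/43 = -13643/43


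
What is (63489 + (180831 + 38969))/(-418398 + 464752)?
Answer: 283289/46354 ≈ 6.1114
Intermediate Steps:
(63489 + (180831 + 38969))/(-418398 + 464752) = (63489 + 219800)/46354 = 283289*(1/46354) = 283289/46354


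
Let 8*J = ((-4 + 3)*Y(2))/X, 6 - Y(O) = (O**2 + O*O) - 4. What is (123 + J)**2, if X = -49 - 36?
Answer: 1748996041/115600 ≈ 15130.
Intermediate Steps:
Y(O) = 10 - 2*O**2 (Y(O) = 6 - ((O**2 + O*O) - 4) = 6 - ((O**2 + O**2) - 4) = 6 - (2*O**2 - 4) = 6 - (-4 + 2*O**2) = 6 + (4 - 2*O**2) = 10 - 2*O**2)
X = -85
J = 1/340 (J = (((-4 + 3)*(10 - 2*2**2))/(-85))/8 = (-(10 - 2*4)*(-1/85))/8 = (-(10 - 8)*(-1/85))/8 = (-1*2*(-1/85))/8 = (-2*(-1/85))/8 = (1/8)*(2/85) = 1/340 ≈ 0.0029412)
(123 + J)**2 = (123 + 1/340)**2 = (41821/340)**2 = 1748996041/115600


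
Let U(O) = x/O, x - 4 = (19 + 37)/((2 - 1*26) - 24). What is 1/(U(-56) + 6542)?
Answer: 336/2198095 ≈ 0.00015286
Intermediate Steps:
x = 17/6 (x = 4 + (19 + 37)/((2 - 1*26) - 24) = 4 + 56/((2 - 26) - 24) = 4 + 56/(-24 - 24) = 4 + 56/(-48) = 4 + 56*(-1/48) = 4 - 7/6 = 17/6 ≈ 2.8333)
U(O) = 17/(6*O)
1/(U(-56) + 6542) = 1/((17/6)/(-56) + 6542) = 1/((17/6)*(-1/56) + 6542) = 1/(-17/336 + 6542) = 1/(2198095/336) = 336/2198095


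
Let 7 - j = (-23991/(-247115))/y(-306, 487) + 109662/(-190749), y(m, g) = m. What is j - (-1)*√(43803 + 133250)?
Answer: 1103679112891/145695993690 + √177053 ≈ 428.35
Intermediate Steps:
j = 1103679112891/145695993690 (j = 7 - (-23991/(-247115)/(-306) + 109662/(-190749)) = 7 - (-23991*(-1/247115)*(-1/306) + 109662*(-1/190749)) = 7 - ((2181/22465)*(-1/306) - 36554/63583) = 7 - (-727/2291430 - 36554/63583) = 7 - 1*(-83807157061/145695993690) = 7 + 83807157061/145695993690 = 1103679112891/145695993690 ≈ 7.5752)
j - (-1)*√(43803 + 133250) = 1103679112891/145695993690 - (-1)*√(43803 + 133250) = 1103679112891/145695993690 - (-1)*√177053 = 1103679112891/145695993690 + √177053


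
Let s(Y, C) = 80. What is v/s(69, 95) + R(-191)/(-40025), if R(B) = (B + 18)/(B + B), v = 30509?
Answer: 46646886711/122316400 ≈ 381.36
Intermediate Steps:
R(B) = (18 + B)/(2*B) (R(B) = (18 + B)/((2*B)) = (18 + B)*(1/(2*B)) = (18 + B)/(2*B))
v/s(69, 95) + R(-191)/(-40025) = 30509/80 + ((½)*(18 - 191)/(-191))/(-40025) = 30509*(1/80) + ((½)*(-1/191)*(-173))*(-1/40025) = 30509/80 + (173/382)*(-1/40025) = 30509/80 - 173/15289550 = 46646886711/122316400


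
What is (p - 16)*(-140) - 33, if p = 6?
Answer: 1367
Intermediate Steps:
(p - 16)*(-140) - 33 = (6 - 16)*(-140) - 33 = -10*(-140) - 33 = 1400 - 33 = 1367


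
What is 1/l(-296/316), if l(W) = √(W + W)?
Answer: -I*√2923/74 ≈ -0.73061*I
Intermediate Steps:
l(W) = √2*√W (l(W) = √(2*W) = √2*√W)
1/l(-296/316) = 1/(√2*√(-296/316)) = 1/(√2*√(-296*1/316)) = 1/(√2*√(-74/79)) = 1/(√2*(I*√5846/79)) = 1/(2*I*√2923/79) = -I*√2923/74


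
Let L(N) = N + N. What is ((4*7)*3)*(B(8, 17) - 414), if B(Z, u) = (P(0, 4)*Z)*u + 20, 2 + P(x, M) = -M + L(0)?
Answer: -101640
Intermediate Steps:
L(N) = 2*N
P(x, M) = -2 - M (P(x, M) = -2 + (-M + 2*0) = -2 + (-M + 0) = -2 - M)
B(Z, u) = 20 - 6*Z*u (B(Z, u) = ((-2 - 1*4)*Z)*u + 20 = ((-2 - 4)*Z)*u + 20 = (-6*Z)*u + 20 = -6*Z*u + 20 = 20 - 6*Z*u)
((4*7)*3)*(B(8, 17) - 414) = ((4*7)*3)*((20 - 6*8*17) - 414) = (28*3)*((20 - 816) - 414) = 84*(-796 - 414) = 84*(-1210) = -101640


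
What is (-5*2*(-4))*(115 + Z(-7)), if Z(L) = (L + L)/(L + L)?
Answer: 4640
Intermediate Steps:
Z(L) = 1 (Z(L) = (2*L)/((2*L)) = (2*L)*(1/(2*L)) = 1)
(-5*2*(-4))*(115 + Z(-7)) = (-5*2*(-4))*(115 + 1) = -10*(-4)*116 = 40*116 = 4640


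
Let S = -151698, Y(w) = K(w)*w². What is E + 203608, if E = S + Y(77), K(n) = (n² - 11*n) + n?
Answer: 30639621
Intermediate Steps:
K(n) = n² - 10*n
Y(w) = w³*(-10 + w) (Y(w) = (w*(-10 + w))*w² = w³*(-10 + w))
E = 30436013 (E = -151698 + 77³*(-10 + 77) = -151698 + 456533*67 = -151698 + 30587711 = 30436013)
E + 203608 = 30436013 + 203608 = 30639621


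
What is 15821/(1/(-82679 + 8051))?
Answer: -1180689588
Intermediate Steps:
15821/(1/(-82679 + 8051)) = 15821/(1/(-74628)) = 15821/(-1/74628) = 15821*(-74628) = -1180689588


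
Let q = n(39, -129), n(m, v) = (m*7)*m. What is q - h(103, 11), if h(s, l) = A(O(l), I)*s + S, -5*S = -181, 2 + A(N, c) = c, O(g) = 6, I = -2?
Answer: 55114/5 ≈ 11023.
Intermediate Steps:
A(N, c) = -2 + c
S = 181/5 (S = -⅕*(-181) = 181/5 ≈ 36.200)
n(m, v) = 7*m² (n(m, v) = (7*m)*m = 7*m²)
q = 10647 (q = 7*39² = 7*1521 = 10647)
h(s, l) = 181/5 - 4*s (h(s, l) = (-2 - 2)*s + 181/5 = -4*s + 181/5 = 181/5 - 4*s)
q - h(103, 11) = 10647 - (181/5 - 4*103) = 10647 - (181/5 - 412) = 10647 - 1*(-1879/5) = 10647 + 1879/5 = 55114/5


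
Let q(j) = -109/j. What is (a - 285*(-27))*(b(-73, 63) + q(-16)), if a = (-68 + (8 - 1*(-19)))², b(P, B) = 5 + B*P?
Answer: -43009470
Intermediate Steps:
a = 1681 (a = (-68 + (8 + 19))² = (-68 + 27)² = (-41)² = 1681)
(a - 285*(-27))*(b(-73, 63) + q(-16)) = (1681 - 285*(-27))*((5 + 63*(-73)) - 109/(-16)) = (1681 + 7695)*((5 - 4599) - 109*(-1/16)) = 9376*(-4594 + 109/16) = 9376*(-73395/16) = -43009470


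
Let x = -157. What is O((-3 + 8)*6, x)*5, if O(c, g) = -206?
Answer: -1030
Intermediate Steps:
O((-3 + 8)*6, x)*5 = -206*5 = -1030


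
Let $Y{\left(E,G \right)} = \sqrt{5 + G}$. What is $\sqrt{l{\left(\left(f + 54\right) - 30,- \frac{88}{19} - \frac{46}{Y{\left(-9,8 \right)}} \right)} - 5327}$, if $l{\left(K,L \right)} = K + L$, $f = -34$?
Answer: $\frac{\sqrt{-325887601 - 215878 \sqrt{13}}}{247} \approx 73.174 i$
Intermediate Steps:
$\sqrt{l{\left(\left(f + 54\right) - 30,- \frac{88}{19} - \frac{46}{Y{\left(-9,8 \right)}} \right)} - 5327} = \sqrt{\left(\left(\left(-34 + 54\right) - 30\right) - \left(\frac{88}{19} + \frac{46}{\sqrt{5 + 8}}\right)\right) - 5327} = \sqrt{\left(\left(20 - 30\right) - \left(\frac{88}{19} + \frac{46}{\sqrt{13}}\right)\right) - 5327} = \sqrt{\left(-10 - \left(\frac{88}{19} + 46 \frac{\sqrt{13}}{13}\right)\right) - 5327} = \sqrt{\left(-10 - \left(\frac{88}{19} + \frac{46 \sqrt{13}}{13}\right)\right) - 5327} = \sqrt{\left(- \frac{278}{19} - \frac{46 \sqrt{13}}{13}\right) - 5327} = \sqrt{- \frac{101491}{19} - \frac{46 \sqrt{13}}{13}}$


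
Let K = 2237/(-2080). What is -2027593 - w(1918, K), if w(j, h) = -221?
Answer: -2027372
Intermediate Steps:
K = -2237/2080 (K = 2237*(-1/2080) = -2237/2080 ≈ -1.0755)
-2027593 - w(1918, K) = -2027593 - 1*(-221) = -2027593 + 221 = -2027372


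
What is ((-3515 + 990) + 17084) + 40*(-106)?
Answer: 10319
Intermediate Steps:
((-3515 + 990) + 17084) + 40*(-106) = (-2525 + 17084) - 4240 = 14559 - 4240 = 10319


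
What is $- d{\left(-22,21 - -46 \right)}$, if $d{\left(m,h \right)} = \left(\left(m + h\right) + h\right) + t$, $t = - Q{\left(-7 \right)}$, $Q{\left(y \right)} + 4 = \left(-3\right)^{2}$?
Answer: $-107$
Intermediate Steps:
$Q{\left(y \right)} = 5$ ($Q{\left(y \right)} = -4 + \left(-3\right)^{2} = -4 + 9 = 5$)
$t = -5$ ($t = \left(-1\right) 5 = -5$)
$d{\left(m,h \right)} = -5 + m + 2 h$ ($d{\left(m,h \right)} = \left(\left(m + h\right) + h\right) - 5 = \left(\left(h + m\right) + h\right) - 5 = \left(m + 2 h\right) - 5 = -5 + m + 2 h$)
$- d{\left(-22,21 - -46 \right)} = - (-5 - 22 + 2 \left(21 - -46\right)) = - (-5 - 22 + 2 \left(21 + 46\right)) = - (-5 - 22 + 2 \cdot 67) = - (-5 - 22 + 134) = \left(-1\right) 107 = -107$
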